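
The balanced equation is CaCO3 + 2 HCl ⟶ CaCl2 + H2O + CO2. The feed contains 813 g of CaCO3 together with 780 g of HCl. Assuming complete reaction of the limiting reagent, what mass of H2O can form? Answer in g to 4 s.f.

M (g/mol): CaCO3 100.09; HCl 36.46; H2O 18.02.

n(CaCO3) = 813.0 / 100.09 = 8.123 mol
n(HCl) = 780.0 / 36.46 = 21.39 mol
n/ν for CaCO3 = 8.123/1 = 8.123
n/ν for HCl = 21.39/2 = 10.70
Smallest n/ν is CaCO3 → limiting reagent.
n(H2O) = (1/1) × 8.123 = 8.123 mol
mass = 8.123 × 18.02 = 146.4 g

146.4 g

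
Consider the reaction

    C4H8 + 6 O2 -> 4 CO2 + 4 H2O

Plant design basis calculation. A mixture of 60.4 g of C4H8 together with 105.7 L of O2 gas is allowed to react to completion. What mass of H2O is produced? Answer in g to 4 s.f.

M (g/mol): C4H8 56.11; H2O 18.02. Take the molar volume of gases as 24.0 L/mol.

52.91 g

n(C4H8) = 60.40 / 56.11 = 1.076 mol
n(O2) = 105.7 / 24.0 = 4.404 mol
n/ν → C4H8: 1.076, O2: 0.7340; O2 is limiting.
n(H2O) = (4/6) × 4.404 = 2.936 mol
mass = 2.936 × 18.02 = 52.91 g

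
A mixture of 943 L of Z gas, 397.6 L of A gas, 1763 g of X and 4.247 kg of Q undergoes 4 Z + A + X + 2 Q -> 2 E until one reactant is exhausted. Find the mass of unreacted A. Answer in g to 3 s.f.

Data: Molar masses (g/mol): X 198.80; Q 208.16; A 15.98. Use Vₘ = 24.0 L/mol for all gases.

n(Z) = 943.0 / 24.0 = 39.29 mol
n(A) = 397.6 / 24.0 = 16.57 mol
n(X) = 1763 / 198.80 = 8.868 mol
n(Q) = 4.247×1000 / 208.16 = 20.40 mol
n/ν for Z = 39.29/4 = 9.823
n/ν for A = 16.57/1 = 16.57
n/ν for X = 8.868/1 = 8.868
n/ν for Q = 20.40/2 = 10.20
Smallest n/ν is X → limiting reagent.
A consumed = (1/1) × 8.868 = 8.868 mol
A remaining = 16.57 − 8.868 = 7.702 mol
mass = 7.702 × 15.98 = 123.1 g

123 g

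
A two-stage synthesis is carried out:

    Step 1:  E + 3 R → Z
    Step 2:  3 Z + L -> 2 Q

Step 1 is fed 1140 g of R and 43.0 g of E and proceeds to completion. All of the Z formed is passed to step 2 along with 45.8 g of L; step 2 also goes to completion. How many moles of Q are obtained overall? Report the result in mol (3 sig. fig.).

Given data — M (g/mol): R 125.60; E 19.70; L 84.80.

1.08 mol

Step 1:
n(R) = 1140 / 125.60 = 9.076 mol
n(E) = 43.00 / 19.70 = 2.183 mol
n/ν → R: 3.025, E: 2.183; E is limiting.
n(Z) produced = (1/1) × 2.183 = 2.183 mol
Step 2:
n(Z) available = 2.183 mol
n(L) = 45.80 / 84.80 = 0.5401 mol
n/ν → Z: 0.7277, L: 0.5401; L is limiting.
n(Q) = (2/1) × 0.5401 = 1.080 mol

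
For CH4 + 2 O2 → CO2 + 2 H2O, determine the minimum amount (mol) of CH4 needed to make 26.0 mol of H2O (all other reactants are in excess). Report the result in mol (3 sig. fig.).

13.0 mol

n(H2O) = 26.00 mol
n(CH4) = (1/2) × 26.00 = 13.00 mol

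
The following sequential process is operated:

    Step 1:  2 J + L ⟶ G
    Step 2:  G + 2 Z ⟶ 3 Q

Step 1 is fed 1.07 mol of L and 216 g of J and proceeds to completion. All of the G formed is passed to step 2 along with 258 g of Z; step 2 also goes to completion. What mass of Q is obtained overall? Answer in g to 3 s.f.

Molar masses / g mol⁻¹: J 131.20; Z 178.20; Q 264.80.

575 g

Step 1:
n(L) = 1.070 mol
n(J) = 216.0 / 131.20 = 1.646 mol
n/ν → L: 1.070, J: 0.8230; J is limiting.
n(G) produced = (1/2) × 1.646 = 0.8230 mol
Step 2:
n(G) available = 0.8230 mol
n(Z) = 258.0 / 178.20 = 1.448 mol
n/ν → G: 0.8230, Z: 0.7240; Z is limiting.
n(Q) = (3/2) × 1.448 = 2.172 mol
mass = 2.172 × 264.80 = 575.1 g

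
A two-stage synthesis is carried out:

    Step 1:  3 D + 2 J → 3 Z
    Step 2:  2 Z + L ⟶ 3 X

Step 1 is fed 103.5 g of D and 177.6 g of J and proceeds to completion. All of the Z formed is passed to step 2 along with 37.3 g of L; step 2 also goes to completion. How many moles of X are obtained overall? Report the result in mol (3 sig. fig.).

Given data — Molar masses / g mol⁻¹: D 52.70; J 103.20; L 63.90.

Step 1:
n(D) = 103.5 / 52.70 = 1.964 mol
n(J) = 177.6 / 103.20 = 1.721 mol
n/ν for D = 1.964/3 = 0.6547
n/ν for J = 1.721/2 = 0.8605
Smallest n/ν is D → limiting reagent.
n(Z) produced = (3/3) × 1.964 = 1.964 mol
Step 2:
n(Z) available = 1.964 mol
n(L) = 37.30 / 63.90 = 0.5837 mol
n/ν for Z = 1.964/2 = 0.9820
n/ν for L = 0.5837/1 = 0.5837
Smallest n/ν is L → limiting reagent.
n(X) = (3/1) × 0.5837 = 1.751 mol

1.75 mol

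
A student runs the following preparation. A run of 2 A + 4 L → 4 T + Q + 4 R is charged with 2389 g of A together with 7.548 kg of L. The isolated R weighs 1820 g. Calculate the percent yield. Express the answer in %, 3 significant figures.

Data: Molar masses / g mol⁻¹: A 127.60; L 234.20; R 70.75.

79.8 %

n(A) = 2389 / 127.60 = 18.72 mol
n(L) = 7.548×1000 / 234.20 = 32.23 mol
n/ν for A = 18.72/2 = 9.360
n/ν for L = 32.23/4 = 8.058
Smallest n/ν is L → limiting reagent.
theoretical n(R) = (4/4) × 32.23 = 32.23 mol → 2280 g
% yield = 1820 / 2280 × 100 = 79.82 %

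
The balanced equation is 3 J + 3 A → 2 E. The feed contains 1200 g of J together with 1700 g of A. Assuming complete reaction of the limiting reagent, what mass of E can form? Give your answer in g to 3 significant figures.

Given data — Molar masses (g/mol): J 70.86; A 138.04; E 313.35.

2570 g

n(J) = 1200 / 70.86 = 16.93 mol
n(A) = 1700 / 138.04 = 12.32 mol
n/ν for J = 16.93/3 = 5.643
n/ν for A = 12.32/3 = 4.107
Smallest n/ν is A → limiting reagent.
n(E) = (2/3) × 12.32 = 8.213 mol
mass = 8.213 × 313.35 = 2574 g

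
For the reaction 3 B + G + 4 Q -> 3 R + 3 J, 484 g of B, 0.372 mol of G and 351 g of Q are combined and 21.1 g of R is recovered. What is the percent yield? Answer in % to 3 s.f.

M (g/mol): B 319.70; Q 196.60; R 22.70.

83.3 %

n(B) = 484.0 / 319.70 = 1.514 mol
n(G) = 0.3720 mol
n(Q) = 351.0 / 196.60 = 1.785 mol
n/ν for B = 1.514/3 = 0.5047
n/ν for G = 0.3720/1 = 0.3720
n/ν for Q = 1.785/4 = 0.4463
Smallest n/ν is G → limiting reagent.
theoretical n(R) = (3/1) × 0.3720 = 1.116 mol → 25.33 g
% yield = 21.1 / 25.33 × 100 = 83.30 %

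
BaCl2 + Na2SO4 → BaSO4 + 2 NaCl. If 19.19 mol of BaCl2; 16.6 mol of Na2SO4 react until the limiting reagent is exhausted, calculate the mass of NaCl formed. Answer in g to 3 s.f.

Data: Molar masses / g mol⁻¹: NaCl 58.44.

n(BaCl2) = 19.19 mol
n(Na2SO4) = 16.60 mol
n/ν → BaCl2: 19.19, Na2SO4: 16.60; Na2SO4 is limiting.
n(NaCl) = (2/1) × 16.60 = 33.20 mol
mass = 33.20 × 58.44 = 1940 g

1940 g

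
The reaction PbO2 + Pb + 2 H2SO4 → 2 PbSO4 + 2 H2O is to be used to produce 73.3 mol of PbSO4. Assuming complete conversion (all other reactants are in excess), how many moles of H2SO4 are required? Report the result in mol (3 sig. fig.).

n(PbSO4) = 73.30 mol
n(H2SO4) = (2/2) × 73.30 = 73.30 mol

73.3 mol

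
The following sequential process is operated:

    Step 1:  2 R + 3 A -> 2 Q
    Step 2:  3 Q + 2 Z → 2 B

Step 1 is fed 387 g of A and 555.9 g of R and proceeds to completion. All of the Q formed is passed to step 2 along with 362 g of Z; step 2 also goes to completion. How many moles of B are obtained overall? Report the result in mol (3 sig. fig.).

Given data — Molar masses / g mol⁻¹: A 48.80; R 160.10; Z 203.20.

1.78 mol

Step 1:
n(A) = 387.0 / 48.80 = 7.930 mol
n(R) = 555.9 / 160.10 = 3.472 mol
n/ν → A: 2.643, R: 1.736; R is limiting.
n(Q) produced = (2/2) × 3.472 = 3.472 mol
Step 2:
n(Q) available = 3.472 mol
n(Z) = 362.0 / 203.20 = 1.781 mol
n/ν → Q: 1.157, Z: 0.8905; Z is limiting.
n(B) = (2/2) × 1.781 = 1.781 mol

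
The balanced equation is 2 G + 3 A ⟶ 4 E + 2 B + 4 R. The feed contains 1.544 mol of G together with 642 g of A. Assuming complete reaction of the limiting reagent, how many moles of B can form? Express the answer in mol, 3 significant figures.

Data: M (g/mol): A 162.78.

1.54 mol

n(G) = 1.544 mol
n(A) = 642.0 / 162.78 = 3.944 mol
n/ν for G = 1.544/2 = 0.7720
n/ν for A = 3.944/3 = 1.315
Smallest n/ν is G → limiting reagent.
n(B) = (2/2) × 1.544 = 1.544 mol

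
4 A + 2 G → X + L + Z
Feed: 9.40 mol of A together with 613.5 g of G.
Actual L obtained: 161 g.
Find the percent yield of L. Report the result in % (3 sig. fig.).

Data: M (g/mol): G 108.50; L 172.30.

39.8 %

n(A) = 9.400 mol
n(G) = 613.5 / 108.50 = 5.654 mol
n/ν → A: 2.350, G: 2.827; A is limiting.
theoretical n(L) = (1/4) × 9.400 = 2.350 mol → 404.9 g
% yield = 161 / 404.9 × 100 = 39.76 %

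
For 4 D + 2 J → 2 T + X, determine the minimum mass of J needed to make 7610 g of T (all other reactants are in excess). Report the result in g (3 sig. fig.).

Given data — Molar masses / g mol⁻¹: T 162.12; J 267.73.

n(T) = 7610 / 162.12 = 46.94 mol
n(J) = (2/2) × 46.94 = 46.94 mol
mass = 46.94 × 267.73 = 12570 g

12600 g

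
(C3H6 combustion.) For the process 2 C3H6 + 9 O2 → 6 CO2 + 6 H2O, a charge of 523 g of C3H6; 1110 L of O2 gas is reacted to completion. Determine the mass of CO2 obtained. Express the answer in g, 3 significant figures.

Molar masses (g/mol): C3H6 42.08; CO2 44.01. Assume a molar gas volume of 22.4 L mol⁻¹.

1450 g

n(C3H6) = 523.0 / 42.08 = 12.43 mol
n(O2) = 1110 / 22.4 = 49.55 mol
n/ν → C3H6: 6.215, O2: 5.506; O2 is limiting.
n(CO2) = (6/9) × 49.55 = 33.03 mol
mass = 33.03 × 44.01 = 1454 g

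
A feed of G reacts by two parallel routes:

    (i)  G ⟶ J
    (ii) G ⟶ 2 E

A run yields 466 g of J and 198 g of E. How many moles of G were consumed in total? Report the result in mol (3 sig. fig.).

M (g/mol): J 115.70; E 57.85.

5.74 mol

n(J) = 466 / 115.70 = 4.028 mol
n(E) = 198 / 57.85 = 3.423 mol
n(G) via (i) = (1/1)×4.028 = 4.028 mol
n(G) via (ii) = (1/2)×3.423 = 1.712 mol
total n(G) = 4.028 + 1.712 = 5.740 mol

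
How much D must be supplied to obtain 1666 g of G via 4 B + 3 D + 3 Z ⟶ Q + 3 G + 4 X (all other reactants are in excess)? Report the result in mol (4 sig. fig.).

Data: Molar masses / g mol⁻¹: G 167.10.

9.970 mol

n(G) = 1666 / 167.10 = 9.970 mol
n(D) = (3/3) × 9.970 = 9.970 mol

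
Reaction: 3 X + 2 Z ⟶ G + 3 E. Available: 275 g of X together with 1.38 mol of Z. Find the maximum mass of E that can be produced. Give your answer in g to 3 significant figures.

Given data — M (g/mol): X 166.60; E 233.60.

n(X) = 275.0 / 166.60 = 1.651 mol
n(Z) = 1.380 mol
n/ν for X = 1.651/3 = 0.5503
n/ν for Z = 1.380/2 = 0.6900
Smallest n/ν is X → limiting reagent.
n(E) = (3/3) × 1.651 = 1.651 mol
mass = 1.651 × 233.60 = 385.7 g

386 g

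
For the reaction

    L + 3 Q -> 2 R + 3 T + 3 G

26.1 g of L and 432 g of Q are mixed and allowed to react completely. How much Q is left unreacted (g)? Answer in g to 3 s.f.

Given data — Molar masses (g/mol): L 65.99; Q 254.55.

130 g

n(L) = 26.10 / 65.99 = 0.3955 mol
n(Q) = 432.0 / 254.55 = 1.697 mol
n/ν for L = 0.3955/1 = 0.3955
n/ν for Q = 1.697/3 = 0.5657
Smallest n/ν is L → limiting reagent.
Q consumed = (3/1) × 0.3955 = 1.187 mol
Q remaining = 1.697 − 1.187 = 0.5100 mol
mass = 0.5100 × 254.55 = 129.8 g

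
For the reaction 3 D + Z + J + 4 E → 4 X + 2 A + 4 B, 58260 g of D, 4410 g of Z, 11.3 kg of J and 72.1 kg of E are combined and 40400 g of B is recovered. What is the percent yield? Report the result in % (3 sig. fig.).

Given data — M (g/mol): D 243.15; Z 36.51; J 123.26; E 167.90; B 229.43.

n(D) = 58260 / 243.15 = 239.6 mol
n(Z) = 4410 / 36.51 = 120.8 mol
n(J) = 11.30×1000 / 123.26 = 91.68 mol
n(E) = 72.10×1000 / 167.90 = 429.4 mol
n/ν → D: 79.87, Z: 120.8, J: 91.68, E: 107.4; D is limiting.
theoretical n(B) = (4/3) × 239.6 = 319.5 mol → 73300 g
% yield = 40400 / 73300 × 100 = 55.12 %

55.1 %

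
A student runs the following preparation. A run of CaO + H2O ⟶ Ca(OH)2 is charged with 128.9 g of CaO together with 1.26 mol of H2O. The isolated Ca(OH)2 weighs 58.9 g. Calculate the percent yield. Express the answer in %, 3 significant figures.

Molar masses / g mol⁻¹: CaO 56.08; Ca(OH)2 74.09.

63.1 %

n(CaO) = 128.9 / 56.08 = 2.299 mol
n(H2O) = 1.260 mol
n/ν → CaO: 2.299, H2O: 1.260; H2O is limiting.
theoretical n(Ca(OH)2) = (1/1) × 1.260 = 1.260 mol → 93.35 g
% yield = 58.9 / 93.35 × 100 = 63.10 %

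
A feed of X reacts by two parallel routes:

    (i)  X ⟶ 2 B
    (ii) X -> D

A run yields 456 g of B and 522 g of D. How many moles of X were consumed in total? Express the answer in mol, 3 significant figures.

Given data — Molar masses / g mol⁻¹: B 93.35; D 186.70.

n(B) = 456 / 93.35 = 4.885 mol
n(D) = 522 / 186.70 = 2.796 mol
n(X) via (i) = (1/2)×4.885 = 2.443 mol
n(X) via (ii) = (1/1)×2.796 = 2.796 mol
total n(X) = 2.443 + 2.796 = 5.239 mol

5.24 mol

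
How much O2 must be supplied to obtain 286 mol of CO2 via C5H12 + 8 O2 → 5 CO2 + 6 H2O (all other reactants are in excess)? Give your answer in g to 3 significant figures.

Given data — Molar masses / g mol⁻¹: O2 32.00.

14600 g

n(CO2) = 286.0 mol
n(O2) = (8/5) × 286.0 = 457.6 mol
mass = 457.6 × 32.00 = 14640 g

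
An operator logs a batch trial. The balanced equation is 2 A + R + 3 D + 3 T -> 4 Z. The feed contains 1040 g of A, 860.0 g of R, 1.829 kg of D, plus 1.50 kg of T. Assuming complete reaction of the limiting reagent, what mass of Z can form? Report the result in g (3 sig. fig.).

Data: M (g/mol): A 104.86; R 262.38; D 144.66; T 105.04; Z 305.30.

4000 g

n(A) = 1040 / 104.86 = 9.918 mol
n(R) = 860.0 / 262.38 = 3.278 mol
n(D) = 1.829×1000 / 144.66 = 12.64 mol
n(T) = 1.500×1000 / 105.04 = 14.28 mol
n/ν for A = 9.918/2 = 4.959
n/ν for R = 3.278/1 = 3.278
n/ν for D = 12.64/3 = 4.213
n/ν for T = 14.28/3 = 4.760
Smallest n/ν is R → limiting reagent.
n(Z) = (4/1) × 3.278 = 13.11 mol
mass = 13.11 × 305.30 = 4002 g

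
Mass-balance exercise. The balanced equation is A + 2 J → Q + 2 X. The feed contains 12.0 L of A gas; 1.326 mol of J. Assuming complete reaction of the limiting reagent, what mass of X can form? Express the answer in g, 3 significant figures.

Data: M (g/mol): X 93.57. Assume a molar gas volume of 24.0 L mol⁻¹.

n(A) = 12.00 / 24.0 = 0.5000 mol
n(J) = 1.326 mol
n/ν for A = 0.5000/1 = 0.5000
n/ν for J = 1.326/2 = 0.6630
Smallest n/ν is A → limiting reagent.
n(X) = (2/1) × 0.5000 = 1.000 mol
mass = 1.000 × 93.57 = 93.57 g

93.6 g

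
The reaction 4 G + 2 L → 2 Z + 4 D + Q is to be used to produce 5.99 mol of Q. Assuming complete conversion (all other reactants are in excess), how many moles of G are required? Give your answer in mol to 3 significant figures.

24.0 mol

n(Q) = 5.990 mol
n(G) = (4/1) × 5.990 = 23.96 mol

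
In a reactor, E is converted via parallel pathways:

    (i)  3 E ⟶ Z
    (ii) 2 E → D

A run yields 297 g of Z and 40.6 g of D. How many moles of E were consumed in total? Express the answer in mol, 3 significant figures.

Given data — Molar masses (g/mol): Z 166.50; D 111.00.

6.08 mol

n(Z) = 297 / 166.50 = 1.784 mol
n(D) = 40.6 / 111.00 = 0.3658 mol
n(E) via (i) = (3/1)×1.784 = 5.352 mol
n(E) via (ii) = (2/1)×0.3658 = 0.7316 mol
total n(E) = 5.352 + 0.7316 = 6.084 mol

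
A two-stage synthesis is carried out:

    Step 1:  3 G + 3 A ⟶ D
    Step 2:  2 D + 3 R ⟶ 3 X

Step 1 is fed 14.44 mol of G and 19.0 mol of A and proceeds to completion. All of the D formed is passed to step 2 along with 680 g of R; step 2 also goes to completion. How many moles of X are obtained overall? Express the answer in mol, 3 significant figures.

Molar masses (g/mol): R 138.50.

4.91 mol

Step 1:
n(G) = 14.44 mol
n(A) = 19.00 mol
n/ν for G = 14.44/3 = 4.813
n/ν for A = 19.00/3 = 6.333
Smallest n/ν is G → limiting reagent.
n(D) produced = (1/3) × 14.44 = 4.813 mol
Step 2:
n(D) available = 4.813 mol
n(R) = 680.0 / 138.50 = 4.910 mol
n/ν for D = 4.813/2 = 2.407
n/ν for R = 4.910/3 = 1.637
Smallest n/ν is R → limiting reagent.
n(X) = (3/3) × 4.910 = 4.910 mol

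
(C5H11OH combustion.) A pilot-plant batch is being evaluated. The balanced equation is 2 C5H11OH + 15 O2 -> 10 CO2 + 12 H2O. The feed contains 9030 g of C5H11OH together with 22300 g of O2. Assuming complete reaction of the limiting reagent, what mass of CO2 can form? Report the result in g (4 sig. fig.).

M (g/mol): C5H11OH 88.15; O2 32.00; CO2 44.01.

20450 g

n(C5H11OH) = 9030 / 88.15 = 102.4 mol
n(O2) = 22300 / 32.00 = 696.9 mol
n/ν for C5H11OH = 102.4/2 = 51.20
n/ν for O2 = 696.9/15 = 46.46
Smallest n/ν is O2 → limiting reagent.
n(CO2) = (10/15) × 696.9 = 464.6 mol
mass = 464.6 × 44.01 = 20450 g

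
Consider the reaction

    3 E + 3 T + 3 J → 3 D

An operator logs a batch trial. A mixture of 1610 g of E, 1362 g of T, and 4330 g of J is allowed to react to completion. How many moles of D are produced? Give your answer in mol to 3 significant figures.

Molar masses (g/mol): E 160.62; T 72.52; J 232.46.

n(E) = 1610 / 160.62 = 10.02 mol
n(T) = 1362 / 72.52 = 18.78 mol
n(J) = 4330 / 232.46 = 18.63 mol
n/ν → E: 3.340, T: 6.260, J: 6.210; E is limiting.
n(D) = (3/3) × 10.02 = 10.02 mol

10.0 mol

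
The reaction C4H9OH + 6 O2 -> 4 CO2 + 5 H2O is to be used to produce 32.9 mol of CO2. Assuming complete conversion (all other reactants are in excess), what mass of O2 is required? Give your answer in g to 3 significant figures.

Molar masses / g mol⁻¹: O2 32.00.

n(CO2) = 32.90 mol
n(O2) = (6/4) × 32.90 = 49.35 mol
mass = 49.35 × 32.00 = 1579 g

1580 g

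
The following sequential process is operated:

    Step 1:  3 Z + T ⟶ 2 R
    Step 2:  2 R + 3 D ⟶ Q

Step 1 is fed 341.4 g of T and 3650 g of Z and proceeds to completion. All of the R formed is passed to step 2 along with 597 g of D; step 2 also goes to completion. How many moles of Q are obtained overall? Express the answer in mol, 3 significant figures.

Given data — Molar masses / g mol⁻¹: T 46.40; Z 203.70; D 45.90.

4.34 mol

Step 1:
n(T) = 341.4 / 46.40 = 7.358 mol
n(Z) = 3650 / 203.70 = 17.92 mol
n/ν for T = 7.358/1 = 7.358
n/ν for Z = 17.92/3 = 5.973
Smallest n/ν is Z → limiting reagent.
n(R) produced = (2/3) × 17.92 = 11.95 mol
Step 2:
n(R) available = 11.95 mol
n(D) = 597.0 / 45.90 = 13.01 mol
n/ν for R = 11.95/2 = 5.975
n/ν for D = 13.01/3 = 4.337
Smallest n/ν is D → limiting reagent.
n(Q) = (1/3) × 13.01 = 4.337 mol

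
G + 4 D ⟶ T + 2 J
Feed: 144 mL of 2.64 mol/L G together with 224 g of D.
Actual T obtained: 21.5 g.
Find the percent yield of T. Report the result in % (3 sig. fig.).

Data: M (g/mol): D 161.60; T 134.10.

n(G) = 2.64 × 144.0/1000 = 0.3802 mol
n(D) = 224.0 / 161.60 = 1.386 mol
n/ν for G = 0.3802/1 = 0.3802
n/ν for D = 1.386/4 = 0.3465
Smallest n/ν is D → limiting reagent.
theoretical n(T) = (1/4) × 1.386 = 0.3465 mol → 46.47 g
% yield = 21.5 / 46.47 × 100 = 46.27 %

46.3 %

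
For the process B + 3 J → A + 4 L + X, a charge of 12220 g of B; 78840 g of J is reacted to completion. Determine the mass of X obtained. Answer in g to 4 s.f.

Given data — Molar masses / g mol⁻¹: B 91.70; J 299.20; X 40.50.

3557 g

n(B) = 12220 / 91.70 = 133.3 mol
n(J) = 78840 / 299.20 = 263.5 mol
n/ν → B: 133.3, J: 87.83; J is limiting.
n(X) = (1/3) × 263.5 = 87.83 mol
mass = 87.83 × 40.50 = 3557 g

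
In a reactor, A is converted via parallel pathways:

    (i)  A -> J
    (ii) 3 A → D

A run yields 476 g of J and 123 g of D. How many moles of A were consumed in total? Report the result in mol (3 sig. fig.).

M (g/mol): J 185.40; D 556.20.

3.23 mol

n(J) = 476 / 185.40 = 2.567 mol
n(D) = 123 / 556.20 = 0.2211 mol
n(A) via (i) = (1/1)×2.567 = 2.567 mol
n(A) via (ii) = (3/1)×0.2211 = 0.6633 mol
total n(A) = 2.567 + 0.6633 = 3.230 mol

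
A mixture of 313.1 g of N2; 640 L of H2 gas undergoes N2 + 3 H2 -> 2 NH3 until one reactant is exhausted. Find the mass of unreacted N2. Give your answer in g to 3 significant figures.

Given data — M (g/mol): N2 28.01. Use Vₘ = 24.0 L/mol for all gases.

64.1 g

n(N2) = 313.1 / 28.01 = 11.18 mol
n(H2) = 640.0 / 24.0 = 26.67 mol
n/ν for N2 = 11.18/1 = 11.18
n/ν for H2 = 26.67/3 = 8.890
Smallest n/ν is H2 → limiting reagent.
N2 consumed = (1/3) × 26.67 = 8.890 mol
N2 remaining = 11.18 − 8.890 = 2.290 mol
mass = 2.290 × 28.01 = 64.14 g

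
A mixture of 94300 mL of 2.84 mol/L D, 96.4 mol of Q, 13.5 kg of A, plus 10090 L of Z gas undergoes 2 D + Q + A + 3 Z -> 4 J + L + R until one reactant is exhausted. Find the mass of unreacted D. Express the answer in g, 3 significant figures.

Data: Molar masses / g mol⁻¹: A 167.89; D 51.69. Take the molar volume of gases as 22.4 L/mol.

n(D) = 2.84 × 94300/1000 = 267.8 mol
n(Q) = 96.40 mol
n(A) = 13.50×1000 / 167.89 = 80.41 mol
n(Z) = 10090 / 22.4 = 450.4 mol
n/ν → D: 133.9, Q: 96.40, A: 80.41, Z: 150.1; A is limiting.
D consumed = (2/1) × 80.41 = 160.8 mol
D remaining = 267.8 − 160.8 = 107.0 mol
mass = 107.0 × 51.69 = 5531 g

5530 g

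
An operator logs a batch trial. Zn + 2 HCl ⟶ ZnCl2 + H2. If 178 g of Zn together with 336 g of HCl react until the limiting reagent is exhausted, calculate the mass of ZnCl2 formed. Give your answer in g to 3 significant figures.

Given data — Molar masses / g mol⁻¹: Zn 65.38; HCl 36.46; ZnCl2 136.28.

371 g

n(Zn) = 178.0 / 65.38 = 2.723 mol
n(HCl) = 336.0 / 36.46 = 9.216 mol
n/ν for Zn = 2.723/1 = 2.723
n/ν for HCl = 9.216/2 = 4.608
Smallest n/ν is Zn → limiting reagent.
n(ZnCl2) = (1/1) × 2.723 = 2.723 mol
mass = 2.723 × 136.28 = 371.1 g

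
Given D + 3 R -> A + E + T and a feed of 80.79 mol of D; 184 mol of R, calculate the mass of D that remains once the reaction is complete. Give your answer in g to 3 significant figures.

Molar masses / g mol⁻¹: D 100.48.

1960 g

n(D) = 80.79 mol
n(R) = 184.0 mol
n/ν → D: 80.79, R: 61.33; R is limiting.
D consumed = (1/3) × 184.0 = 61.33 mol
D remaining = 80.79 − 61.33 = 19.46 mol
mass = 19.46 × 100.48 = 1955 g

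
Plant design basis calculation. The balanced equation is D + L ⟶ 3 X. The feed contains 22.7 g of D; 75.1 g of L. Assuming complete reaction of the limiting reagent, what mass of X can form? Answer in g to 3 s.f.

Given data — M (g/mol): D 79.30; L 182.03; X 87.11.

74.8 g

n(D) = 22.70 / 79.30 = 0.2863 mol
n(L) = 75.10 / 182.03 = 0.4126 mol
n/ν for D = 0.2863/1 = 0.2863
n/ν for L = 0.4126/1 = 0.4126
Smallest n/ν is D → limiting reagent.
n(X) = (3/1) × 0.2863 = 0.8589 mol
mass = 0.8589 × 87.11 = 74.82 g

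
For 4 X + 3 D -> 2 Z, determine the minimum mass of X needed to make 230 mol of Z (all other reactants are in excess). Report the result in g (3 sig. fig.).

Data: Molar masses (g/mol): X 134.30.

n(Z) = 230.0 mol
n(X) = (4/2) × 230.0 = 460.0 mol
mass = 460.0 × 134.30 = 61780 g

61800 g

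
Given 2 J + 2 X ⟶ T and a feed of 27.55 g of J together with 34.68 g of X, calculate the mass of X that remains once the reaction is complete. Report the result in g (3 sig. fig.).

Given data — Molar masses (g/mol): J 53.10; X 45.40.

11.1 g

n(J) = 27.55 / 53.10 = 0.5188 mol
n(X) = 34.68 / 45.40 = 0.7639 mol
n/ν → J: 0.2594, X: 0.3820; J is limiting.
X consumed = (2/2) × 0.5188 = 0.5188 mol
X remaining = 0.7639 − 0.5188 = 0.2451 mol
mass = 0.2451 × 45.40 = 11.13 g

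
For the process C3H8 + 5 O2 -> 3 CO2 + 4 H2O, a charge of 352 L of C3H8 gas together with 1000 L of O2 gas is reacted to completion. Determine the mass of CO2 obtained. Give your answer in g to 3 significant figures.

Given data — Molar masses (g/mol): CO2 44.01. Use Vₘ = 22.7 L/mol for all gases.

1160 g

n(C3H8) = 352.0 / 22.7 = 15.51 mol
n(O2) = 1000 / 22.7 = 44.05 mol
n/ν → C3H8: 15.51, O2: 8.810; O2 is limiting.
n(CO2) = (3/5) × 44.05 = 26.43 mol
mass = 26.43 × 44.01 = 1163 g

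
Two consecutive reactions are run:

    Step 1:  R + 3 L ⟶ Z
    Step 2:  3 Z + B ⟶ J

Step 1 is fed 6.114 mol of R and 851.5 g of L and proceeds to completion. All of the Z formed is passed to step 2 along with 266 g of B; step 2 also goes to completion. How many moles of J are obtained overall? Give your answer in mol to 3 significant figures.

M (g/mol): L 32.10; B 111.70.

2.04 mol

Step 1:
n(R) = 6.114 mol
n(L) = 851.5 / 32.10 = 26.53 mol
n/ν → R: 6.114, L: 8.843; R is limiting.
n(Z) produced = (1/1) × 6.114 = 6.114 mol
Step 2:
n(Z) available = 6.114 mol
n(B) = 266.0 / 111.70 = 2.381 mol
n/ν → Z: 2.038, B: 2.381; Z is limiting.
n(J) = (1/3) × 6.114 = 2.038 mol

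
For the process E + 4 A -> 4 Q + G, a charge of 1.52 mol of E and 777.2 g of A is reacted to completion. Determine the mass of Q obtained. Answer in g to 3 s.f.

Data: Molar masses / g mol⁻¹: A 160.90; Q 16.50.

79.7 g

n(E) = 1.520 mol
n(A) = 777.2 / 160.90 = 4.830 mol
n/ν for E = 1.520/1 = 1.520
n/ν for A = 4.830/4 = 1.208
Smallest n/ν is A → limiting reagent.
n(Q) = (4/4) × 4.830 = 4.830 mol
mass = 4.830 × 16.50 = 79.70 g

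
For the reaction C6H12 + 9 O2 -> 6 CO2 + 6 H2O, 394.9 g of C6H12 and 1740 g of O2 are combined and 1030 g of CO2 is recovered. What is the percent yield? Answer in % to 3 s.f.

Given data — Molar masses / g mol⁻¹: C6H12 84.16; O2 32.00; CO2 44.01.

83.1 %

n(C6H12) = 394.9 / 84.16 = 4.692 mol
n(O2) = 1740 / 32.00 = 54.38 mol
n/ν → C6H12: 4.692, O2: 6.042; C6H12 is limiting.
theoretical n(CO2) = (6/1) × 4.692 = 28.15 mol → 1239 g
% yield = 1030 / 1239 × 100 = 83.13 %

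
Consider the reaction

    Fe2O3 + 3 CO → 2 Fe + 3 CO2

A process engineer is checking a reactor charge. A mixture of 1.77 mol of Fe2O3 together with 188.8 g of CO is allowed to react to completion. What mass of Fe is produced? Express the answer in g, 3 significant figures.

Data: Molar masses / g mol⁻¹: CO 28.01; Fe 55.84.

198 g

n(Fe2O3) = 1.770 mol
n(CO) = 188.8 / 28.01 = 6.740 mol
n/ν for Fe2O3 = 1.770/1 = 1.770
n/ν for CO = 6.740/3 = 2.247
Smallest n/ν is Fe2O3 → limiting reagent.
n(Fe) = (2/1) × 1.770 = 3.540 mol
mass = 3.540 × 55.84 = 197.7 g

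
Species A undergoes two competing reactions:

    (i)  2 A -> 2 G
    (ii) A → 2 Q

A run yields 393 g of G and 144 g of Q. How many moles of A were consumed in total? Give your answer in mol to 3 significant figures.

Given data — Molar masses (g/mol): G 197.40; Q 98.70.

2.72 mol

n(G) = 393 / 197.40 = 1.991 mol
n(Q) = 144 / 98.70 = 1.459 mol
n(A) via (i) = (2/2)×1.991 = 1.991 mol
n(A) via (ii) = (1/2)×1.459 = 0.7295 mol
total n(A) = 1.991 + 0.7295 = 2.721 mol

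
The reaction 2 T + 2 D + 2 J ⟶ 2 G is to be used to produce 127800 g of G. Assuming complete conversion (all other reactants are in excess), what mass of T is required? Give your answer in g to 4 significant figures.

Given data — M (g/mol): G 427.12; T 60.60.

n(G) = 127800 / 427.12 = 299.2 mol
n(T) = (2/2) × 299.2 = 299.2 mol
mass = 299.2 × 60.60 = 18130 g

18130 g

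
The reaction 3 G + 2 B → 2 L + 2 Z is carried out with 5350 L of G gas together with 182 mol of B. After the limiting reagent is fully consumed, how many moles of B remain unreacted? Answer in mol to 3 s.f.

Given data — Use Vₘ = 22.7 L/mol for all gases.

n(G) = 5350 / 22.7 = 235.7 mol
n(B) = 182.0 mol
n/ν for G = 235.7/3 = 78.57
n/ν for B = 182.0/2 = 91.00
Smallest n/ν is G → limiting reagent.
B consumed = (2/3) × 235.7 = 157.1 mol
B remaining = 182.0 − 157.1 = 24.90 mol

24.9 mol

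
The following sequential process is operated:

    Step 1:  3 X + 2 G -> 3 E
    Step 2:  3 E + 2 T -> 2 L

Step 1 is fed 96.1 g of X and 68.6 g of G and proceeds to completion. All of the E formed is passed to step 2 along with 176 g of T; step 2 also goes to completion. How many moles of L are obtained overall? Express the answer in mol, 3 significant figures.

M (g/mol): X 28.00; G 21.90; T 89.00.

Step 1:
n(X) = 96.10 / 28.00 = 3.432 mol
n(G) = 68.60 / 21.90 = 3.132 mol
n/ν → X: 1.144, G: 1.566; X is limiting.
n(E) produced = (3/3) × 3.432 = 3.432 mol
Step 2:
n(E) available = 3.432 mol
n(T) = 176.0 / 89.00 = 1.978 mol
n/ν → E: 1.144, T: 0.9890; T is limiting.
n(L) = (2/2) × 1.978 = 1.978 mol

1.98 mol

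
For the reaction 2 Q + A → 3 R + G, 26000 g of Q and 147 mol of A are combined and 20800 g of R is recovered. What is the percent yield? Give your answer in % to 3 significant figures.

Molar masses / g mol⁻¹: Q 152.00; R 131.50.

n(Q) = 26000 / 152.00 = 171.1 mol
n(A) = 147.0 mol
n/ν → Q: 85.55, A: 147.0; Q is limiting.
theoretical n(R) = (3/2) × 171.1 = 256.7 mol → 33760 g
% yield = 20800 / 33760 × 100 = 61.61 %

61.6 %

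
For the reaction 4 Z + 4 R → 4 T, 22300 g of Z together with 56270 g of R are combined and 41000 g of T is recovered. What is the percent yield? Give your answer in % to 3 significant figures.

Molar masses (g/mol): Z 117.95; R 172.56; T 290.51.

74.6 %

n(Z) = 22300 / 117.95 = 189.1 mol
n(R) = 56270 / 172.56 = 326.1 mol
n/ν for Z = 189.1/4 = 47.28
n/ν for R = 326.1/4 = 81.53
Smallest n/ν is Z → limiting reagent.
theoretical n(T) = (4/4) × 189.1 = 189.1 mol → 54940 g
% yield = 41000 / 54940 × 100 = 74.63 %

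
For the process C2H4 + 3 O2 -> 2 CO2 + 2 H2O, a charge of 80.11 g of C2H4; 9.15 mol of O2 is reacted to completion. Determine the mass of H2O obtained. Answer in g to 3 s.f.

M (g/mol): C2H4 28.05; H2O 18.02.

103 g

n(C2H4) = 80.11 / 28.05 = 2.856 mol
n(O2) = 9.150 mol
n/ν → C2H4: 2.856, O2: 3.050; C2H4 is limiting.
n(H2O) = (2/1) × 2.856 = 5.712 mol
mass = 5.712 × 18.02 = 102.9 g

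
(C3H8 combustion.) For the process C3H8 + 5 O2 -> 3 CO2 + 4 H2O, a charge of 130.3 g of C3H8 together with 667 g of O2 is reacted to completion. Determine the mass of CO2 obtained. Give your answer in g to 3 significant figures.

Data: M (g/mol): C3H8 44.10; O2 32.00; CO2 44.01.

n(C3H8) = 130.3 / 44.10 = 2.955 mol
n(O2) = 667.0 / 32.00 = 20.84 mol
n/ν → C3H8: 2.955, O2: 4.168; C3H8 is limiting.
n(CO2) = (3/1) × 2.955 = 8.865 mol
mass = 8.865 × 44.01 = 390.1 g

390 g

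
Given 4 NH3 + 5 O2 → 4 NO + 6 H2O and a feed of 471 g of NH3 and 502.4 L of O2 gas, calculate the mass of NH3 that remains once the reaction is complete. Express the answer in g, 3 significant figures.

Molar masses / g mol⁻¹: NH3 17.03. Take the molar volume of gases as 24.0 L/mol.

186 g

n(NH3) = 471.0 / 17.03 = 27.66 mol
n(O2) = 502.4 / 24.0 = 20.93 mol
n/ν → NH3: 6.915, O2: 4.186; O2 is limiting.
NH3 consumed = (4/5) × 20.93 = 16.74 mol
NH3 remaining = 27.66 − 16.74 = 10.92 mol
mass = 10.92 × 17.03 = 186.0 g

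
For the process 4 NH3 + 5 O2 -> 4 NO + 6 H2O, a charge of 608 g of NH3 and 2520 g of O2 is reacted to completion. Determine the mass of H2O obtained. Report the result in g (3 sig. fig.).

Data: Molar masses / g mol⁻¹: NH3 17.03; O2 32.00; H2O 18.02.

965 g

n(NH3) = 608.0 / 17.03 = 35.70 mol
n(O2) = 2520 / 32.00 = 78.75 mol
n/ν for NH3 = 35.70/4 = 8.925
n/ν for O2 = 78.75/5 = 15.75
Smallest n/ν is NH3 → limiting reagent.
n(H2O) = (6/4) × 35.70 = 53.55 mol
mass = 53.55 × 18.02 = 965.0 g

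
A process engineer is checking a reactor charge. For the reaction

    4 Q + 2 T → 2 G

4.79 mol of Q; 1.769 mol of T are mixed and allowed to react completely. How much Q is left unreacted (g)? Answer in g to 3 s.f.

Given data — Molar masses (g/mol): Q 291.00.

n(Q) = 4.790 mol
n(T) = 1.769 mol
n/ν for Q = 4.790/4 = 1.198
n/ν for T = 1.769/2 = 0.8845
Smallest n/ν is T → limiting reagent.
Q consumed = (4/2) × 1.769 = 3.538 mol
Q remaining = 4.790 − 3.538 = 1.252 mol
mass = 1.252 × 291.00 = 364.3 g

364 g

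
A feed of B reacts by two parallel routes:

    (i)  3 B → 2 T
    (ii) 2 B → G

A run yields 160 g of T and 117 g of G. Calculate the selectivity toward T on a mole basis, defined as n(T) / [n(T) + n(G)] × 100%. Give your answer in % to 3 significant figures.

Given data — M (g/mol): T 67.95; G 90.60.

64.6 %

n(T) = 160 / 67.95 = 2.355 mol
n(G) = 117 / 90.60 = 1.291 mol
selectivity = 2.355/(2.355+1.291) × 100 = 64.59 %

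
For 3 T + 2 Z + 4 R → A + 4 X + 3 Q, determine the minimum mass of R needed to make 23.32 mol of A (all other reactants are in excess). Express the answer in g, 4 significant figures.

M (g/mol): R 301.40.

28110 g

n(A) = 23.32 mol
n(R) = (4/1) × 23.32 = 93.28 mol
mass = 93.28 × 301.40 = 28110 g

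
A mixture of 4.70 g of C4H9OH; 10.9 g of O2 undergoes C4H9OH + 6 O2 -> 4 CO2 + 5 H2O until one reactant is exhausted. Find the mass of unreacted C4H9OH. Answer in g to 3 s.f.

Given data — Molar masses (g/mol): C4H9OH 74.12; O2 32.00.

0.492 g

n(C4H9OH) = 4.700 / 74.12 = 0.06341 mol
n(O2) = 10.90 / 32.00 = 0.3406 mol
n/ν → C4H9OH: 0.06341, O2: 0.05677; O2 is limiting.
C4H9OH consumed = (1/6) × 0.3406 = 0.05677 mol
C4H9OH remaining = 0.06341 − 0.05677 = 0.006640 mol
mass = 0.006640 × 74.12 = 0.4922 g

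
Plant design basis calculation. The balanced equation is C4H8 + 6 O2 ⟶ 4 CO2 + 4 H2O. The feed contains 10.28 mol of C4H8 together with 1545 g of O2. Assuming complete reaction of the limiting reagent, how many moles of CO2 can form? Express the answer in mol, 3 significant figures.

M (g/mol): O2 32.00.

n(C4H8) = 10.28 mol
n(O2) = 1545 / 32.00 = 48.28 mol
n/ν for C4H8 = 10.28/1 = 10.28
n/ν for O2 = 48.28/6 = 8.047
Smallest n/ν is O2 → limiting reagent.
n(CO2) = (4/6) × 48.28 = 32.19 mol

32.2 mol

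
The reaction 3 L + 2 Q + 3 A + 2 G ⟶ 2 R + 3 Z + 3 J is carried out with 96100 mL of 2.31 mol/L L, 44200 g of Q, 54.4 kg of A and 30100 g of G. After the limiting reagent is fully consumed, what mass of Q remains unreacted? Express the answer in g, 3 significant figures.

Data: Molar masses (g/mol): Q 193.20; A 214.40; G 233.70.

n(L) = 2.31 × 96100/1000 = 222.0 mol
n(Q) = 44200 / 193.20 = 228.8 mol
n(A) = 54.40×1000 / 214.40 = 253.7 mol
n(G) = 30100 / 233.70 = 128.8 mol
n/ν → L: 74.00, Q: 114.4, A: 84.57, G: 64.40; G is limiting.
Q consumed = (2/2) × 128.8 = 128.8 mol
Q remaining = 228.8 − 128.8 = 100.0 mol
mass = 100.0 × 193.20 = 19320 g

19300 g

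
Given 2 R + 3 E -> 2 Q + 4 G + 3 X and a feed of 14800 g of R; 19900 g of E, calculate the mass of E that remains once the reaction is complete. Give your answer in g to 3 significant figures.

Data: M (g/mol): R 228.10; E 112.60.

8940 g

n(R) = 14800 / 228.10 = 64.88 mol
n(E) = 19900 / 112.60 = 176.7 mol
n/ν for R = 64.88/2 = 32.44
n/ν for E = 176.7/3 = 58.90
Smallest n/ν is R → limiting reagent.
E consumed = (3/2) × 64.88 = 97.32 mol
E remaining = 176.7 − 97.32 = 79.38 mol
mass = 79.38 × 112.60 = 8938 g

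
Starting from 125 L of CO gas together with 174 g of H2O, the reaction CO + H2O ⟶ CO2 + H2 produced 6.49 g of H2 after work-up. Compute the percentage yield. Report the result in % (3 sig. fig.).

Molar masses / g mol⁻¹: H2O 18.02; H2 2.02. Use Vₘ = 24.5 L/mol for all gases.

n(CO) = 125.0 / 24.5 = 5.102 mol
n(H2O) = 174.0 / 18.02 = 9.656 mol
n/ν for CO = 5.102/1 = 5.102
n/ν for H2O = 9.656/1 = 9.656
Smallest n/ν is CO → limiting reagent.
theoretical n(H2) = (1/1) × 5.102 = 5.102 mol → 10.31 g
% yield = 6.49 / 10.31 × 100 = 62.95 %

63.0 %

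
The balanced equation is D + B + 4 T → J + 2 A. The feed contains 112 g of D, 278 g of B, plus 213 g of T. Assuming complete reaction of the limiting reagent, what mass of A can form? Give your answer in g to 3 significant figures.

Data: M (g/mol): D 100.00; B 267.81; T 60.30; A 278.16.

491 g

n(D) = 112.0 / 100.00 = 1.120 mol
n(B) = 278.0 / 267.81 = 1.038 mol
n(T) = 213.0 / 60.30 = 3.532 mol
n/ν for D = 1.120/1 = 1.120
n/ν for B = 1.038/1 = 1.038
n/ν for T = 3.532/4 = 0.8830
Smallest n/ν is T → limiting reagent.
n(A) = (2/4) × 3.532 = 1.766 mol
mass = 1.766 × 278.16 = 491.2 g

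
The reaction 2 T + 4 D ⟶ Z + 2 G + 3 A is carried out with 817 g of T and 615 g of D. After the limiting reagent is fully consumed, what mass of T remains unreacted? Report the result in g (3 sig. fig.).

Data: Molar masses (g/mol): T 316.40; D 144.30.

n(T) = 817.0 / 316.40 = 2.582 mol
n(D) = 615.0 / 144.30 = 4.262 mol
n/ν → T: 1.291, D: 1.066; D is limiting.
T consumed = (2/4) × 4.262 = 2.131 mol
T remaining = 2.582 − 2.131 = 0.4510 mol
mass = 0.4510 × 316.40 = 142.7 g

143 g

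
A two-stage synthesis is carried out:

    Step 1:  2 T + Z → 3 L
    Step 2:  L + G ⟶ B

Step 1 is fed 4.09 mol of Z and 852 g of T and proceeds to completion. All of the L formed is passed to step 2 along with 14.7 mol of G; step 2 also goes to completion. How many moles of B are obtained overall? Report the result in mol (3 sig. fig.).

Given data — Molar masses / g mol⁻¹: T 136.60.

9.36 mol

Step 1:
n(Z) = 4.090 mol
n(T) = 852.0 / 136.60 = 6.237 mol
n/ν → Z: 4.090, T: 3.119; T is limiting.
n(L) produced = (3/2) × 6.237 = 9.356 mol
Step 2:
n(L) available = 9.356 mol
n(G) = 14.70 mol
n/ν → L: 9.356, G: 14.70; L is limiting.
n(B) = (1/1) × 9.356 = 9.356 mol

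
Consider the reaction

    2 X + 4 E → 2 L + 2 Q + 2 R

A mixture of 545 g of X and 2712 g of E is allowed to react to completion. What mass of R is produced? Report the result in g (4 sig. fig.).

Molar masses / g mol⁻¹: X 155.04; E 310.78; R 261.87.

n(X) = 545.0 / 155.04 = 3.515 mol
n(E) = 2712 / 310.78 = 8.726 mol
n/ν → X: 1.758, E: 2.182; X is limiting.
n(R) = (2/2) × 3.515 = 3.515 mol
mass = 3.515 × 261.87 = 920.5 g

920.5 g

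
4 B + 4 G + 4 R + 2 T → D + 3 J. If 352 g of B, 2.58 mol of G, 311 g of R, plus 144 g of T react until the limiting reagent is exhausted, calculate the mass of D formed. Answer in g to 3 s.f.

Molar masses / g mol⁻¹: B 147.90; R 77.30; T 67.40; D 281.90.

n(B) = 352.0 / 147.90 = 2.380 mol
n(G) = 2.580 mol
n(R) = 311.0 / 77.30 = 4.023 mol
n(T) = 144.0 / 67.40 = 2.136 mol
n/ν for B = 2.380/4 = 0.5950
n/ν for G = 2.580/4 = 0.6450
n/ν for R = 4.023/4 = 1.006
n/ν for T = 2.136/2 = 1.068
Smallest n/ν is B → limiting reagent.
n(D) = (1/4) × 2.380 = 0.5950 mol
mass = 0.5950 × 281.90 = 167.7 g

168 g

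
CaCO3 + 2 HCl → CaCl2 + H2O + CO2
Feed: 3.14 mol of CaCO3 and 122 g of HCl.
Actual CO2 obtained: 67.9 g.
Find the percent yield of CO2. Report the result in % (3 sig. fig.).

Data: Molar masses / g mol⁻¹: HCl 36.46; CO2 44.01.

n(CaCO3) = 3.140 mol
n(HCl) = 122.0 / 36.46 = 3.346 mol
n/ν for CaCO3 = 3.140/1 = 3.140
n/ν for HCl = 3.346/2 = 1.673
Smallest n/ν is HCl → limiting reagent.
theoretical n(CO2) = (1/2) × 3.346 = 1.673 mol → 73.63 g
% yield = 67.9 / 73.63 × 100 = 92.22 %

92.2 %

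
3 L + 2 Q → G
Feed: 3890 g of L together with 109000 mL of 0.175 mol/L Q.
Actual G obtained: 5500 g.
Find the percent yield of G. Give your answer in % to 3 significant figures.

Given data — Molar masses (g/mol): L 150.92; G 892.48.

n(L) = 3890 / 150.92 = 25.78 mol
n(Q) = 0.175 × 109000/1000 = 19.08 mol
n/ν → L: 8.593, Q: 9.540; L is limiting.
theoretical n(G) = (1/3) × 25.78 = 8.593 mol → 7669 g
% yield = 5500 / 7669 × 100 = 71.72 %

71.7 %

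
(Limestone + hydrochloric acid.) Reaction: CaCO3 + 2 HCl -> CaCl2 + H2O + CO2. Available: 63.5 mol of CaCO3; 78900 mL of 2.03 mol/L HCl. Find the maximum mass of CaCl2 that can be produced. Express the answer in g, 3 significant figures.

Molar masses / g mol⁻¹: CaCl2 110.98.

7050 g

n(CaCO3) = 63.50 mol
n(HCl) = 2.03 × 78900/1000 = 160.2 mol
n/ν → CaCO3: 63.50, HCl: 80.10; CaCO3 is limiting.
n(CaCl2) = (1/1) × 63.50 = 63.50 mol
mass = 63.50 × 110.98 = 7047 g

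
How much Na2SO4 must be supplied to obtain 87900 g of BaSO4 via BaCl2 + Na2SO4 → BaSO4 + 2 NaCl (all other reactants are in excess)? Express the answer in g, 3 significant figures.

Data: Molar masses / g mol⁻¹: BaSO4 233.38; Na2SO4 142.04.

n(BaSO4) = 87900 / 233.38 = 376.6 mol
n(Na2SO4) = (1/1) × 376.6 = 376.6 mol
mass = 376.6 × 142.04 = 53490 g

53500 g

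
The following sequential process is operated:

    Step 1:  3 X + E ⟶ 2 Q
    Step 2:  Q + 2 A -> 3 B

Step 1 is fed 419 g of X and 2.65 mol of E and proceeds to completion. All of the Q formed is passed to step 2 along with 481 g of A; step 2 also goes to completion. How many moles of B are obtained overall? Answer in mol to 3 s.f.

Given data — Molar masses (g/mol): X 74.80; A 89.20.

Step 1:
n(X) = 419.0 / 74.80 = 5.602 mol
n(E) = 2.650 mol
n/ν for X = 5.602/3 = 1.867
n/ν for E = 2.650/1 = 2.650
Smallest n/ν is X → limiting reagent.
n(Q) produced = (2/3) × 5.602 = 3.735 mol
Step 2:
n(Q) available = 3.735 mol
n(A) = 481.0 / 89.20 = 5.392 mol
n/ν for Q = 3.735/1 = 3.735
n/ν for A = 5.392/2 = 2.696
Smallest n/ν is A → limiting reagent.
n(B) = (3/2) × 5.392 = 8.088 mol

8.09 mol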